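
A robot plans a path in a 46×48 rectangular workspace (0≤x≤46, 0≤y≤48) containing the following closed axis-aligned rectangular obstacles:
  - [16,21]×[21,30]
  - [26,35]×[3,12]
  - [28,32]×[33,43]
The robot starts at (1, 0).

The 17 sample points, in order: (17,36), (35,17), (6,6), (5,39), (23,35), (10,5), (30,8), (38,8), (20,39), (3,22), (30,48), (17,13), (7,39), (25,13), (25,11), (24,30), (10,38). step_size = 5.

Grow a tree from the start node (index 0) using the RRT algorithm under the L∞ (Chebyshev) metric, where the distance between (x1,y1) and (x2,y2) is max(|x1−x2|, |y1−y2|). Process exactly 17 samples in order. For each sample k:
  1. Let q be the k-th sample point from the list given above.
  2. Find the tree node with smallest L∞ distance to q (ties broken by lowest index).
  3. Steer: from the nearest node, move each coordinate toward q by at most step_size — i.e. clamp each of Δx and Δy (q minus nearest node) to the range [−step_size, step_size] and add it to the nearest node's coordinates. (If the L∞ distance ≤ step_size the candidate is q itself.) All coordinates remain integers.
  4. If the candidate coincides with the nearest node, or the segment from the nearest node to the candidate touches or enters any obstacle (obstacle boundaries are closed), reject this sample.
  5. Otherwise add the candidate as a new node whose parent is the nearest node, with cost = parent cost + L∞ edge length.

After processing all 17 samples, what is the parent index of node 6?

Parent of node 6: 1

1. q=(17,36) nearest=0 d=36 new=(6,5) → add node 1 parent=0 cost=5
2. q=(35,17) nearest=1 d=29 new=(11,10) → add node 2 parent=1 cost=10
3. q=(6,6) nearest=1 d=1 new=(6,6) → add node 3 parent=1 cost=6
4. q=(5,39) nearest=2 d=29 new=(6,15) → add node 4 parent=2 cost=15
5. q=(23,35) nearest=4 d=20 new=(11,20) → add node 5 parent=4 cost=20
6. q=(10,5) nearest=1 d=4 new=(10,5) → add node 6 parent=1 cost=9
7. q=(30,8) nearest=2 d=19 new=(16,8) → add node 7 parent=2 cost=15
8. q=(38,8) nearest=7 d=22 new=(21,8) → add node 8 parent=7 cost=20
9. q=(20,39) nearest=5 d=19 new=(16,25) → blocked by [16,21]×[21,30], reject
10. q=(3,22) nearest=4 d=7 new=(3,20) → add node 9 parent=4 cost=20
11. q=(30,48) nearest=5 d=28 new=(16,25) → blocked by [16,21]×[21,30], reject
12. q=(17,13) nearest=7 d=5 new=(17,13) → add node 10 parent=7 cost=20
13. q=(7,39) nearest=5 d=19 new=(7,25) → add node 11 parent=5 cost=25
14. q=(25,13) nearest=8 d=5 new=(25,13) → add node 12 parent=8 cost=25
15. q=(25,11) nearest=12 d=2 new=(25,11) → add node 13 parent=12 cost=27
16. q=(24,30) nearest=5 d=13 new=(16,25) → blocked by [16,21]×[21,30], reject
17. q=(10,38) nearest=11 d=13 new=(10,30) → add node 14 parent=11 cost=30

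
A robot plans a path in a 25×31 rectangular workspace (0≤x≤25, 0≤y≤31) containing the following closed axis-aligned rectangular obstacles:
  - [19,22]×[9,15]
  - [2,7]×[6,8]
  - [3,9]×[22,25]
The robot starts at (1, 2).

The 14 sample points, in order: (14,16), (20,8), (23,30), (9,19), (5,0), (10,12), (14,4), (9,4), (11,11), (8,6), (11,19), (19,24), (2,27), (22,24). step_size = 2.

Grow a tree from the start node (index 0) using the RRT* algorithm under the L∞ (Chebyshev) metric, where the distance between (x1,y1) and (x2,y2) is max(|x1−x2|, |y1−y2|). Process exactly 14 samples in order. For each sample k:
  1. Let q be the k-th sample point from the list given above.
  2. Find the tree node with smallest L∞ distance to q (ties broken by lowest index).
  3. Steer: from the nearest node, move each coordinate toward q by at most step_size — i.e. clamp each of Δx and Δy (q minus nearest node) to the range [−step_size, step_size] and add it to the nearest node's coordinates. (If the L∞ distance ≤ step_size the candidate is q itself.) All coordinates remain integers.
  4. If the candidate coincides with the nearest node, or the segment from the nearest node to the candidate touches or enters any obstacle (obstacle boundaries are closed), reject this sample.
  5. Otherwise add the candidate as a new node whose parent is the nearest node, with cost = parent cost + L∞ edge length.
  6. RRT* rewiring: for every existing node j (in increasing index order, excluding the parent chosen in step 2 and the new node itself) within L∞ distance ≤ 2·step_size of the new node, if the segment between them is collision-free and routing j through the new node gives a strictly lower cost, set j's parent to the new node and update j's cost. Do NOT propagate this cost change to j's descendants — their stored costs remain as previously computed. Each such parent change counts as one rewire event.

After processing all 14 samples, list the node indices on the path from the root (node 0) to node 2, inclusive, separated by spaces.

1. q=(14,16) nearest=0 d=14 new=(3,4) → add node 1 parent=0 cost=2
2. q=(20,8) nearest=1 d=17 new=(5,6) → blocked by [2,7]×[6,8], reject
3. q=(23,30) nearest=1 d=26 new=(5,6) → blocked by [2,7]×[6,8], reject
4. q=(9,19) nearest=1 d=15 new=(5,6) → blocked by [2,7]×[6,8], reject
5. q=(5,0) nearest=0 d=4 new=(3,0) → add node 2 parent=0 cost=2
6. q=(10,12) nearest=1 d=8 new=(5,6) → blocked by [2,7]×[6,8], reject
7. q=(14,4) nearest=1 d=11 new=(5,4) → add node 3 parent=1 cost=4
8. q=(9,4) nearest=3 d=4 new=(7,4) → add node 4 parent=3 cost=6
9. q=(11,11) nearest=3 d=7 new=(7,6) → blocked by [2,7]×[6,8], reject
10. q=(8,6) nearest=4 d=2 new=(8,6) → add node 5 parent=4 cost=8
11. q=(11,19) nearest=5 d=13 new=(10,8) → add node 6 parent=5 cost=10
12. q=(19,24) nearest=6 d=16 new=(12,10) → add node 7 parent=6 cost=12
13. q=(2,27) nearest=7 d=17 new=(10,12) → add node 8 parent=7 cost=14
14. q=(22,24) nearest=8 d=12 new=(12,14) → add node 9 parent=8 cost=16

Path: 0 2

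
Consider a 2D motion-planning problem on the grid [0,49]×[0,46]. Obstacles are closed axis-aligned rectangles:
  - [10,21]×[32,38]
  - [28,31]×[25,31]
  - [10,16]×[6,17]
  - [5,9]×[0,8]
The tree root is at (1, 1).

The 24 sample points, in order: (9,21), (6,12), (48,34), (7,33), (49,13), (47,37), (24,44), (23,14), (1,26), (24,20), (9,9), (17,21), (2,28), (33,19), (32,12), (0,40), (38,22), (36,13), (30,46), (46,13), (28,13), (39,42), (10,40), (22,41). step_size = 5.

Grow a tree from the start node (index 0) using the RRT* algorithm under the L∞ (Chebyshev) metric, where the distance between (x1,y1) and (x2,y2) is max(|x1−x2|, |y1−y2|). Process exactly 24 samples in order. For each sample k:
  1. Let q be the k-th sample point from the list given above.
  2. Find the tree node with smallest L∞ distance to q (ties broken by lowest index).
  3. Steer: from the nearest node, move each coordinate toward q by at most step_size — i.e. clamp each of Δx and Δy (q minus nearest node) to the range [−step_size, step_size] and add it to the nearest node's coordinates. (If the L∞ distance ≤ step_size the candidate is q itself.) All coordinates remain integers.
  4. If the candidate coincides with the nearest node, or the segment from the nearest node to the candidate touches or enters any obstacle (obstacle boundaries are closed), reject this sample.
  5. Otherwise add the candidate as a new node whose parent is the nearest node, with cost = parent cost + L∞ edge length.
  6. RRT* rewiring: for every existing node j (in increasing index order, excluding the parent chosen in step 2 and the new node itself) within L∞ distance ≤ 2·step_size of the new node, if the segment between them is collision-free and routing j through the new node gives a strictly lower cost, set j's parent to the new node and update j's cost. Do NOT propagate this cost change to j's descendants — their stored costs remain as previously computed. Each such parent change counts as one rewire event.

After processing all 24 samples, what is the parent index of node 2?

Parent of node 2: 1

1. q=(9,21) nearest=0 d=20 new=(6,6) → blocked by [5,9]×[0,8], reject
2. q=(6,12) nearest=0 d=11 new=(6,6) → blocked by [5,9]×[0,8], reject
3. q=(48,34) nearest=0 d=47 new=(6,6) → blocked by [5,9]×[0,8], reject
4. q=(7,33) nearest=0 d=32 new=(6,6) → blocked by [5,9]×[0,8], reject
5. q=(49,13) nearest=0 d=48 new=(6,6) → blocked by [5,9]×[0,8], reject
6. q=(47,37) nearest=0 d=46 new=(6,6) → blocked by [5,9]×[0,8], reject
7. q=(24,44) nearest=0 d=43 new=(6,6) → blocked by [5,9]×[0,8], reject
8. q=(23,14) nearest=0 d=22 new=(6,6) → blocked by [5,9]×[0,8], reject
9. q=(1,26) nearest=0 d=25 new=(1,6) → add node 1 parent=0 cost=5
10. q=(24,20) nearest=0 d=23 new=(6,6) → blocked by [5,9]×[0,8], reject
11. q=(9,9) nearest=0 d=8 new=(6,6) → blocked by [5,9]×[0,8], reject
12. q=(17,21) nearest=1 d=16 new=(6,11) → add node 2 parent=1 cost=10
13. q=(2,28) nearest=2 d=17 new=(2,16) → add node 3 parent=2 cost=15
14. q=(33,19) nearest=2 d=27 new=(11,16) → blocked by [10,16]×[6,17], reject
15. q=(32,12) nearest=2 d=26 new=(11,12) → blocked by [10,16]×[6,17], reject
16. q=(0,40) nearest=3 d=24 new=(0,21) → add node 4 parent=3 cost=20
17. q=(38,22) nearest=2 d=32 new=(11,16) → blocked by [10,16]×[6,17], reject
18. q=(36,13) nearest=2 d=30 new=(11,13) → blocked by [10,16]×[6,17], reject
19. q=(30,46) nearest=3 d=30 new=(7,21) → add node 5 parent=3 cost=20
20. q=(46,13) nearest=5 d=39 new=(12,16) → blocked by [10,16]×[6,17], reject
21. q=(28,13) nearest=5 d=21 new=(12,16) → blocked by [10,16]×[6,17], reject
22. q=(39,42) nearest=5 d=32 new=(12,26) → add node 6 parent=5 cost=25
23. q=(10,40) nearest=6 d=14 new=(10,31) → add node 7 parent=6 cost=30
24. q=(22,41) nearest=7 d=12 new=(15,36) → blocked by [10,21]×[32,38], reject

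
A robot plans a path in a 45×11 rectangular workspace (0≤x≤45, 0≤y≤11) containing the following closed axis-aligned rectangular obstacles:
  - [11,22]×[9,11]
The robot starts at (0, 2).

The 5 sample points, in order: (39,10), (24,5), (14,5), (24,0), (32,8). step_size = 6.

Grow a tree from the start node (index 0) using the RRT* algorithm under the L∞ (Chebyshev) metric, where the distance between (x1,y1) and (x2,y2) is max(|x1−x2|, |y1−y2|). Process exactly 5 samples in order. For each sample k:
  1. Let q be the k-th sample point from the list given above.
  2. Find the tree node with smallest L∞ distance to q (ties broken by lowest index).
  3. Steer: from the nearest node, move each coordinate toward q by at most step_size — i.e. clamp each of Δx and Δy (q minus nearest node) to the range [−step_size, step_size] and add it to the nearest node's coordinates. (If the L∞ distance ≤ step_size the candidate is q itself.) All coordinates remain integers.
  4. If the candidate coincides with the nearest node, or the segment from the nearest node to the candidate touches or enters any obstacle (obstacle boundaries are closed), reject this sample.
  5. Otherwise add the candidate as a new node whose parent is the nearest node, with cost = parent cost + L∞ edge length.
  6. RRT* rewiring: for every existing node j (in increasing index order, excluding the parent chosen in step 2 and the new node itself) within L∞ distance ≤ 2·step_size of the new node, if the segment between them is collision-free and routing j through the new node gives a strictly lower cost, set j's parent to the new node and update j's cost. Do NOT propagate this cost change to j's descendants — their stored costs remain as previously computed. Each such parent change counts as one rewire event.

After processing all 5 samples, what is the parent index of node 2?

Parent of node 2: 1

1. q=(39,10) nearest=0 d=39 new=(6,8) → add node 1 parent=0 cost=6
2. q=(24,5) nearest=1 d=18 new=(12,5) → add node 2 parent=1 cost=12
3. q=(14,5) nearest=2 d=2 new=(14,5) → add node 3 parent=2 cost=14
4. q=(24,0) nearest=3 d=10 new=(20,0) → add node 4 parent=3 cost=20
5. q=(32,8) nearest=4 d=12 new=(26,6) → add node 5 parent=4 cost=26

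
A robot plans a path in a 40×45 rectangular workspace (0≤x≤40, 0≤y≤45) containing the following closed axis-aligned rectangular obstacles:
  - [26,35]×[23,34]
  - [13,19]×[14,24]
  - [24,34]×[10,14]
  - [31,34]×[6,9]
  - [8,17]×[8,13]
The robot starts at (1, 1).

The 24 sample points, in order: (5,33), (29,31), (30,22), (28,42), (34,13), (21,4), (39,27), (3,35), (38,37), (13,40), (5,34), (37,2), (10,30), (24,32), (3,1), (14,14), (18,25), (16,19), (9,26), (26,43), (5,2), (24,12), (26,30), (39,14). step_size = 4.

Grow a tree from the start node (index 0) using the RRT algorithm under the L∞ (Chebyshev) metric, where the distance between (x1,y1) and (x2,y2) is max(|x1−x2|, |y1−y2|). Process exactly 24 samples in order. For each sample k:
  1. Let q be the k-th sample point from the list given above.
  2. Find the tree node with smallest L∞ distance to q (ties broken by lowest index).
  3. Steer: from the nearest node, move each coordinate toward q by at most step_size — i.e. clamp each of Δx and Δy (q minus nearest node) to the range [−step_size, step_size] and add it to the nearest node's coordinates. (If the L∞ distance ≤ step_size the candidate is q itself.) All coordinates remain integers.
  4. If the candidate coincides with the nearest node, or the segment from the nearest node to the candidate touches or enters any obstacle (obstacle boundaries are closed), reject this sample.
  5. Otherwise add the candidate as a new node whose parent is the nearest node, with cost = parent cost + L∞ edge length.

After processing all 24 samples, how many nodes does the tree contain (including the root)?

Node count: 18

1. q=(5,33) nearest=0 d=32 new=(5,5) → add node 1 parent=0 cost=4
2. q=(29,31) nearest=1 d=26 new=(9,9) → blocked by [8,17]×[8,13], reject
3. q=(30,22) nearest=1 d=25 new=(9,9) → blocked by [8,17]×[8,13], reject
4. q=(28,42) nearest=1 d=37 new=(9,9) → blocked by [8,17]×[8,13], reject
5. q=(34,13) nearest=1 d=29 new=(9,9) → blocked by [8,17]×[8,13], reject
6. q=(21,4) nearest=1 d=16 new=(9,4) → add node 2 parent=1 cost=8
7. q=(39,27) nearest=2 d=30 new=(13,8) → blocked by [8,17]×[8,13], reject
8. q=(3,35) nearest=1 d=30 new=(3,9) → add node 3 parent=1 cost=8
9. q=(38,37) nearest=1 d=33 new=(9,9) → blocked by [8,17]×[8,13], reject
10. q=(13,40) nearest=3 d=31 new=(7,13) → add node 4 parent=3 cost=12
11. q=(5,34) nearest=4 d=21 new=(5,17) → add node 5 parent=4 cost=16
12. q=(37,2) nearest=2 d=28 new=(13,2) → add node 6 parent=2 cost=12
13. q=(10,30) nearest=5 d=13 new=(9,21) → add node 7 parent=5 cost=20
14. q=(24,32) nearest=7 d=15 new=(13,25) → add node 8 parent=7 cost=24
15. q=(3,1) nearest=0 d=2 new=(3,1) → add node 9 parent=0 cost=2
16. q=(14,14) nearest=4 d=7 new=(11,14) → add node 10 parent=4 cost=16
17. q=(18,25) nearest=8 d=5 new=(17,25) → add node 11 parent=8 cost=28
18. q=(16,19) nearest=10 d=5 new=(15,18) → blocked by [13,19]×[14,24], reject
19. q=(9,26) nearest=8 d=4 new=(9,26) → add node 12 parent=8 cost=28
20. q=(26,43) nearest=12 d=17 new=(13,30) → add node 13 parent=12 cost=32
21. q=(5,2) nearest=9 d=2 new=(5,2) → add node 14 parent=9 cost=4
22. q=(24,12) nearest=6 d=11 new=(17,6) → add node 15 parent=6 cost=16
23. q=(26,30) nearest=11 d=9 new=(21,29) → add node 16 parent=11 cost=32
24. q=(39,14) nearest=16 d=18 new=(25,25) → add node 17 parent=16 cost=36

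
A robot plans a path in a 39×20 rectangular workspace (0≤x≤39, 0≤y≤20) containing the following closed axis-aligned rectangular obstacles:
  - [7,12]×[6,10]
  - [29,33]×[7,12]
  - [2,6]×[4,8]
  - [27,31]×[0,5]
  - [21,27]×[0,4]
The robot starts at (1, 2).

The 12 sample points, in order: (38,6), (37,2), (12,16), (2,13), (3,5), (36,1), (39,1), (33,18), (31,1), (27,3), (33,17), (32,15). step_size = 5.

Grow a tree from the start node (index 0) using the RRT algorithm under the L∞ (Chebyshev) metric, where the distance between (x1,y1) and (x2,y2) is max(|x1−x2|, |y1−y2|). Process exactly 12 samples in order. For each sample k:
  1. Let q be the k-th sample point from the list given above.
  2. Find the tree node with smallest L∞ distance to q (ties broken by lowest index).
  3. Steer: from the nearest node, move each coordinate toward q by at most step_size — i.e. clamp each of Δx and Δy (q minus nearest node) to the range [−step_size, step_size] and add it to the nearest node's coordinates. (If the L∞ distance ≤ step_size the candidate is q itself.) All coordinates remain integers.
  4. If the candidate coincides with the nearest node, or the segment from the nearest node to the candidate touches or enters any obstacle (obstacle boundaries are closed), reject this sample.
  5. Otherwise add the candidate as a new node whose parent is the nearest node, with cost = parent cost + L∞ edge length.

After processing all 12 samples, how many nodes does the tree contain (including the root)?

Node count: 7

1. q=(38,6) nearest=0 d=37 new=(6,6) → blocked by [2,6]×[4,8], reject
2. q=(37,2) nearest=0 d=36 new=(6,2) → add node 1 parent=0 cost=5
3. q=(12,16) nearest=0 d=14 new=(6,7) → blocked by [2,6]×[4,8], reject
4. q=(2,13) nearest=0 d=11 new=(2,7) → blocked by [2,6]×[4,8], reject
5. q=(3,5) nearest=0 d=3 new=(3,5) → blocked by [2,6]×[4,8], reject
6. q=(36,1) nearest=1 d=30 new=(11,1) → add node 2 parent=1 cost=10
7. q=(39,1) nearest=2 d=28 new=(16,1) → add node 3 parent=2 cost=15
8. q=(33,18) nearest=3 d=17 new=(21,6) → add node 4 parent=3 cost=20
9. q=(31,1) nearest=4 d=10 new=(26,1) → blocked by [21,27]×[0,4], reject
10. q=(27,3) nearest=4 d=6 new=(26,3) → blocked by [21,27]×[0,4], reject
11. q=(33,17) nearest=4 d=12 new=(26,11) → add node 5 parent=4 cost=25
12. q=(32,15) nearest=5 d=6 new=(31,15) → add node 6 parent=5 cost=30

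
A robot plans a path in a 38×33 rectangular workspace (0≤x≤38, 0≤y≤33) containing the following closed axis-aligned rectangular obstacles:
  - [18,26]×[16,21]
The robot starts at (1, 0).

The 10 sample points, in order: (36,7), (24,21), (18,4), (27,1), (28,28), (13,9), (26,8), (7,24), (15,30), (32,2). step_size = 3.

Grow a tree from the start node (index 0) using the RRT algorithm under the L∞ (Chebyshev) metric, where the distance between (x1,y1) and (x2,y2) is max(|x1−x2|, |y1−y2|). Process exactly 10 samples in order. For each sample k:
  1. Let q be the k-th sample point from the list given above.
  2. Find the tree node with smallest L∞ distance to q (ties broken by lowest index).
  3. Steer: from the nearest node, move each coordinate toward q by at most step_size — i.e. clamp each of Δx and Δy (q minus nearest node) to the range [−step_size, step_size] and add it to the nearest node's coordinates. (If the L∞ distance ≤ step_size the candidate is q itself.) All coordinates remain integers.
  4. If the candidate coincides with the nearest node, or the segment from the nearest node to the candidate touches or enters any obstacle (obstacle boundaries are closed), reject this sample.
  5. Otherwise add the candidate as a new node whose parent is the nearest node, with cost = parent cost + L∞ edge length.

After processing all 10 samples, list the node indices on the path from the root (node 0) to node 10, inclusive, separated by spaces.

Path: 0 1 2 3 4 7 10

1. q=(36,7) nearest=0 d=35 new=(4,3) → add node 1 parent=0 cost=3
2. q=(24,21) nearest=1 d=20 new=(7,6) → add node 2 parent=1 cost=6
3. q=(18,4) nearest=2 d=11 new=(10,4) → add node 3 parent=2 cost=9
4. q=(27,1) nearest=3 d=17 new=(13,1) → add node 4 parent=3 cost=12
5. q=(28,28) nearest=2 d=22 new=(10,9) → add node 5 parent=2 cost=9
6. q=(13,9) nearest=5 d=3 new=(13,9) → add node 6 parent=5 cost=12
7. q=(26,8) nearest=4 d=13 new=(16,4) → add node 7 parent=4 cost=15
8. q=(7,24) nearest=5 d=15 new=(7,12) → add node 8 parent=5 cost=12
9. q=(15,30) nearest=8 d=18 new=(10,15) → add node 9 parent=8 cost=15
10. q=(32,2) nearest=7 d=16 new=(19,2) → add node 10 parent=7 cost=18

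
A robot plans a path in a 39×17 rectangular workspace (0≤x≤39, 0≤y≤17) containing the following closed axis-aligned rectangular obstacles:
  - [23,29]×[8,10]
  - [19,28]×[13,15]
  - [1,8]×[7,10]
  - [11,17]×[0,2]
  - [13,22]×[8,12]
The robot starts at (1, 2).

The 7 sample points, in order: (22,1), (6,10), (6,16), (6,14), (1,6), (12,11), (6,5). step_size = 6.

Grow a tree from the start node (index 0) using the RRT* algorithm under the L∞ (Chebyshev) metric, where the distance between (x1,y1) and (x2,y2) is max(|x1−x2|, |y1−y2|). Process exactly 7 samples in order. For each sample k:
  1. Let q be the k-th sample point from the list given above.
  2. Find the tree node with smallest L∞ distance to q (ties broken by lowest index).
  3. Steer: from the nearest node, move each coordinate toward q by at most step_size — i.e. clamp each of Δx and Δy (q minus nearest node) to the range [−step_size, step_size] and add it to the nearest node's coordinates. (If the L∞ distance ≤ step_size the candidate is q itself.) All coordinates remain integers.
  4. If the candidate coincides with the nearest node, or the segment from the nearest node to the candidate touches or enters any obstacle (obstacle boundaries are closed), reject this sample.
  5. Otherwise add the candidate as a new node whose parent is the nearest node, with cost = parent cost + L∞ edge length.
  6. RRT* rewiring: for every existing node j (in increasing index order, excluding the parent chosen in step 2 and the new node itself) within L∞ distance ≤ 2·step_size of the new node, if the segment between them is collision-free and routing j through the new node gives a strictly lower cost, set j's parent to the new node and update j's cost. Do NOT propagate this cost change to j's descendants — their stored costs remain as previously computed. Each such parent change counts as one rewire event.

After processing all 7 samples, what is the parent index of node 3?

Parent of node 3: 1

1. q=(22,1) nearest=0 d=21 new=(7,1) → add node 1 parent=0 cost=6
2. q=(6,10) nearest=0 d=8 new=(6,8) → blocked by [1,8]×[7,10], reject
3. q=(6,16) nearest=0 d=14 new=(6,8) → blocked by [1,8]×[7,10], reject
4. q=(6,14) nearest=0 d=12 new=(6,8) → blocked by [1,8]×[7,10], reject
5. q=(1,6) nearest=0 d=4 new=(1,6) → add node 2 parent=0 cost=4
6. q=(12,11) nearest=1 d=10 new=(12,7) → add node 3 parent=1 cost=12
7. q=(6,5) nearest=1 d=4 new=(6,5) → add node 4 parent=1 cost=10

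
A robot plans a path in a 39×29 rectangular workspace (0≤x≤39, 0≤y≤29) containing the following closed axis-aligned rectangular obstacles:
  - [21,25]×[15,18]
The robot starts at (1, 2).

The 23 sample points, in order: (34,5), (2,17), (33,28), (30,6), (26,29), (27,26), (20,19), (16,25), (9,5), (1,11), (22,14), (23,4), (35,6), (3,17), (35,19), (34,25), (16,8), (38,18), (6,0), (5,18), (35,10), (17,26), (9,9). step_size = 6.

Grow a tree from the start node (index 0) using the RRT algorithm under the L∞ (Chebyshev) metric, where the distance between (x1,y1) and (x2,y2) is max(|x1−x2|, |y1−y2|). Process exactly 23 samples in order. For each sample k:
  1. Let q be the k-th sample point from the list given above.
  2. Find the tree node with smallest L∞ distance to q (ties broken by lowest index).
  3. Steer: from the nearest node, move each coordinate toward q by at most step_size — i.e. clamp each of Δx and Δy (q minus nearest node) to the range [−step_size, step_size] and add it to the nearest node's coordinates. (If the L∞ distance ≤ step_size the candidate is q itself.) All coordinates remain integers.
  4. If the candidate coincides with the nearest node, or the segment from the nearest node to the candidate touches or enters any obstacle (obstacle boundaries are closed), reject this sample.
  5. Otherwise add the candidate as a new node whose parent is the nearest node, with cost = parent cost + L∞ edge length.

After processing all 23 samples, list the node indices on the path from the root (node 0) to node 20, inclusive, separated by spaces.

Path: 0 1 3 4 11 12 20

1. q=(34,5) nearest=0 d=33 new=(7,5) → add node 1 parent=0 cost=6
2. q=(2,17) nearest=1 d=12 new=(2,11) → add node 2 parent=1 cost=12
3. q=(33,28) nearest=1 d=26 new=(13,11) → add node 3 parent=1 cost=12
4. q=(30,6) nearest=3 d=17 new=(19,6) → add node 4 parent=3 cost=18
5. q=(26,29) nearest=3 d=18 new=(19,17) → add node 5 parent=3 cost=18
6. q=(27,26) nearest=5 d=9 new=(25,23) → add node 6 parent=5 cost=24
7. q=(20,19) nearest=5 d=2 new=(20,19) → add node 7 parent=5 cost=20
8. q=(16,25) nearest=7 d=6 new=(16,25) → add node 8 parent=7 cost=26
9. q=(9,5) nearest=1 d=2 new=(9,5) → add node 9 parent=1 cost=8
10. q=(1,11) nearest=2 d=1 new=(1,11) → add node 10 parent=2 cost=13
11. q=(22,14) nearest=5 d=3 new=(22,14) → blocked by [21,25]×[15,18], reject
12. q=(23,4) nearest=4 d=4 new=(23,4) → add node 11 parent=4 cost=22
13. q=(35,6) nearest=11 d=12 new=(29,6) → add node 12 parent=11 cost=28
14. q=(3,17) nearest=2 d=6 new=(3,17) → add node 13 parent=2 cost=18
15. q=(35,19) nearest=6 d=10 new=(31,19) → add node 14 parent=6 cost=30
16. q=(34,25) nearest=14 d=6 new=(34,25) → add node 15 parent=14 cost=36
17. q=(16,8) nearest=3 d=3 new=(16,8) → add node 16 parent=3 cost=15
18. q=(38,18) nearest=14 d=7 new=(37,18) → add node 17 parent=14 cost=36
19. q=(6,0) nearest=0 d=5 new=(6,0) → add node 18 parent=0 cost=5
20. q=(5,18) nearest=13 d=2 new=(5,18) → add node 19 parent=13 cost=20
21. q=(35,10) nearest=12 d=6 new=(35,10) → add node 20 parent=12 cost=34
22. q=(17,26) nearest=8 d=1 new=(17,26) → add node 21 parent=8 cost=27
23. q=(9,9) nearest=1 d=4 new=(9,9) → add node 22 parent=1 cost=10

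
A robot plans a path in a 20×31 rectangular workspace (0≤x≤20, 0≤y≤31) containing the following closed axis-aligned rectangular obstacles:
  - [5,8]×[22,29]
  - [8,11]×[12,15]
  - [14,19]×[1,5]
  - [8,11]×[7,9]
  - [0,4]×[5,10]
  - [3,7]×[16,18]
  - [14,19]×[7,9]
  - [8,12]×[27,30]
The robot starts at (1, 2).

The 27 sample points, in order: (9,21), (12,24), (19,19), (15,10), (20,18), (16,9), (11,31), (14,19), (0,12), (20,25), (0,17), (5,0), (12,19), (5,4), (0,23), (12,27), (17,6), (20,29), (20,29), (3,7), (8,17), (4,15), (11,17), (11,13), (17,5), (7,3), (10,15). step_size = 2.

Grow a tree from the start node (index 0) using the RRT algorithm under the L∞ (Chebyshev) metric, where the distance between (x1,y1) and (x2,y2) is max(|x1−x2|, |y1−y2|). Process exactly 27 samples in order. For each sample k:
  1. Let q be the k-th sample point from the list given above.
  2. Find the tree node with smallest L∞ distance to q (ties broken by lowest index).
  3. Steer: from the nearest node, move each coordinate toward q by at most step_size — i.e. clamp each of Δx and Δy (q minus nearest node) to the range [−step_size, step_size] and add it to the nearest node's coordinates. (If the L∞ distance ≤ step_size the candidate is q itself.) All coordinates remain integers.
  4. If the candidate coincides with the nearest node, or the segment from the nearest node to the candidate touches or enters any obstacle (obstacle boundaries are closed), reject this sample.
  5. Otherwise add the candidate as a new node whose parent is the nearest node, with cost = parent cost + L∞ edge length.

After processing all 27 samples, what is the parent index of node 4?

Parent of node 4: 3

1. q=(9,21) nearest=0 d=19 new=(3,4) → add node 1 parent=0 cost=2
2. q=(12,24) nearest=1 d=20 new=(5,6) → blocked by [0,4]×[5,10], reject
3. q=(19,19) nearest=1 d=16 new=(5,6) → blocked by [0,4]×[5,10], reject
4. q=(15,10) nearest=1 d=12 new=(5,6) → blocked by [0,4]×[5,10], reject
5. q=(20,18) nearest=1 d=17 new=(5,6) → blocked by [0,4]×[5,10], reject
6. q=(16,9) nearest=1 d=13 new=(5,6) → blocked by [0,4]×[5,10], reject
7. q=(11,31) nearest=1 d=27 new=(5,6) → blocked by [0,4]×[5,10], reject
8. q=(14,19) nearest=1 d=15 new=(5,6) → blocked by [0,4]×[5,10], reject
9. q=(0,12) nearest=1 d=8 new=(1,6) → blocked by [0,4]×[5,10], reject
10. q=(20,25) nearest=1 d=21 new=(5,6) → blocked by [0,4]×[5,10], reject
11. q=(0,17) nearest=1 d=13 new=(1,6) → blocked by [0,4]×[5,10], reject
12. q=(5,0) nearest=0 d=4 new=(3,0) → add node 2 parent=0 cost=2
13. q=(12,19) nearest=1 d=15 new=(5,6) → blocked by [0,4]×[5,10], reject
14. q=(5,4) nearest=1 d=2 new=(5,4) → add node 3 parent=1 cost=4
15. q=(0,23) nearest=1 d=19 new=(1,6) → blocked by [0,4]×[5,10], reject
16. q=(12,27) nearest=1 d=23 new=(5,6) → blocked by [0,4]×[5,10], reject
17. q=(17,6) nearest=3 d=12 new=(7,6) → add node 4 parent=3 cost=6
18. q=(20,29) nearest=4 d=23 new=(9,8) → blocked by [8,11]×[7,9], reject
19. q=(20,29) nearest=4 d=23 new=(9,8) → blocked by [8,11]×[7,9], reject
20. q=(3,7) nearest=1 d=3 new=(3,6) → blocked by [0,4]×[5,10], reject
21. q=(8,17) nearest=4 d=11 new=(8,8) → blocked by [8,11]×[7,9], reject
22. q=(4,15) nearest=4 d=9 new=(5,8) → add node 5 parent=4 cost=8
23. q=(11,17) nearest=5 d=9 new=(7,10) → add node 6 parent=5 cost=10
24. q=(11,13) nearest=6 d=4 new=(9,12) → blocked by [8,11]×[12,15], reject
25. q=(17,5) nearest=4 d=10 new=(9,5) → add node 7 parent=4 cost=8
26. q=(7,3) nearest=3 d=2 new=(7,3) → add node 8 parent=3 cost=6
27. q=(10,15) nearest=6 d=5 new=(9,12) → blocked by [8,11]×[12,15], reject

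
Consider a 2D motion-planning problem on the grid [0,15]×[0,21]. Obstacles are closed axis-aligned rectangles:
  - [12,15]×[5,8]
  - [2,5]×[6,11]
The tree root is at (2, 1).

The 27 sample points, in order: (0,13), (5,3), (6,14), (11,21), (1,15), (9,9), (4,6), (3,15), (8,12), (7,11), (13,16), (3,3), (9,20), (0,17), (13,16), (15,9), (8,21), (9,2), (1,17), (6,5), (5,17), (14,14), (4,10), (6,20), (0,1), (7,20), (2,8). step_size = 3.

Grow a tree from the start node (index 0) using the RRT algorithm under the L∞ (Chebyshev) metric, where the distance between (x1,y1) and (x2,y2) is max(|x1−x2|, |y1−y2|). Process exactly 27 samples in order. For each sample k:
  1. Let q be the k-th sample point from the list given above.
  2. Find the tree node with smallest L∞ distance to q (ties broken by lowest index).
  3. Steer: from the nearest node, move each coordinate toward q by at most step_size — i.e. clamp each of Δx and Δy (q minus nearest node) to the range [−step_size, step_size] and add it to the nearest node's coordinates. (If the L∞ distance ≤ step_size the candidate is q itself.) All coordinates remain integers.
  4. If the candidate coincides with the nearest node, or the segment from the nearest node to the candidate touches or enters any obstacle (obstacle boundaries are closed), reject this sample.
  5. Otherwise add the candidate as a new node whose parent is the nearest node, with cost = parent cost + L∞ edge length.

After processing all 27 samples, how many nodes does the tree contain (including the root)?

Node count: 22

1. q=(0,13) nearest=0 d=12 new=(0,4) → add node 1 parent=0 cost=3
2. q=(5,3) nearest=0 d=3 new=(5,3) → add node 2 parent=0 cost=3
3. q=(6,14) nearest=1 d=10 new=(3,7) → blocked by [2,5]×[6,11], reject
4. q=(11,21) nearest=1 d=17 new=(3,7) → blocked by [2,5]×[6,11], reject
5. q=(1,15) nearest=1 d=11 new=(1,7) → add node 3 parent=1 cost=6
6. q=(9,9) nearest=2 d=6 new=(8,6) → add node 4 parent=2 cost=6
7. q=(4,6) nearest=2 d=3 new=(4,6) → blocked by [2,5]×[6,11], reject
8. q=(3,15) nearest=3 d=8 new=(3,10) → blocked by [2,5]×[6,11], reject
9. q=(8,12) nearest=4 d=6 new=(8,9) → add node 5 parent=4 cost=9
10. q=(7,11) nearest=5 d=2 new=(7,11) → add node 6 parent=5 cost=11
11. q=(13,16) nearest=6 d=6 new=(10,14) → add node 7 parent=6 cost=14
12. q=(3,3) nearest=0 d=2 new=(3,3) → add node 8 parent=0 cost=2
13. q=(9,20) nearest=7 d=6 new=(9,17) → add node 9 parent=7 cost=17
14. q=(0,17) nearest=6 d=7 new=(4,14) → add node 10 parent=6 cost=14
15. q=(13,16) nearest=7 d=3 new=(13,16) → add node 11 parent=7 cost=17
16. q=(15,9) nearest=7 d=5 new=(13,11) → add node 12 parent=7 cost=17
17. q=(8,21) nearest=9 d=4 new=(8,20) → add node 13 parent=9 cost=20
18. q=(9,2) nearest=2 d=4 new=(8,2) → add node 14 parent=2 cost=6
19. q=(1,17) nearest=10 d=3 new=(1,17) → add node 15 parent=10 cost=17
20. q=(6,5) nearest=2 d=2 new=(6,5) → add node 16 parent=2 cost=5
21. q=(5,17) nearest=10 d=3 new=(5,17) → add node 17 parent=10 cost=17
22. q=(14,14) nearest=11 d=2 new=(14,14) → add node 18 parent=11 cost=19
23. q=(4,10) nearest=3 d=3 new=(4,10) → blocked by [2,5]×[6,11], reject
24. q=(6,20) nearest=13 d=2 new=(6,20) → add node 19 parent=13 cost=22
25. q=(0,1) nearest=0 d=2 new=(0,1) → add node 20 parent=0 cost=2
26. q=(7,20) nearest=13 d=1 new=(7,20) → add node 21 parent=13 cost=21
27. q=(2,8) nearest=3 d=1 new=(2,8) → blocked by [2,5]×[6,11], reject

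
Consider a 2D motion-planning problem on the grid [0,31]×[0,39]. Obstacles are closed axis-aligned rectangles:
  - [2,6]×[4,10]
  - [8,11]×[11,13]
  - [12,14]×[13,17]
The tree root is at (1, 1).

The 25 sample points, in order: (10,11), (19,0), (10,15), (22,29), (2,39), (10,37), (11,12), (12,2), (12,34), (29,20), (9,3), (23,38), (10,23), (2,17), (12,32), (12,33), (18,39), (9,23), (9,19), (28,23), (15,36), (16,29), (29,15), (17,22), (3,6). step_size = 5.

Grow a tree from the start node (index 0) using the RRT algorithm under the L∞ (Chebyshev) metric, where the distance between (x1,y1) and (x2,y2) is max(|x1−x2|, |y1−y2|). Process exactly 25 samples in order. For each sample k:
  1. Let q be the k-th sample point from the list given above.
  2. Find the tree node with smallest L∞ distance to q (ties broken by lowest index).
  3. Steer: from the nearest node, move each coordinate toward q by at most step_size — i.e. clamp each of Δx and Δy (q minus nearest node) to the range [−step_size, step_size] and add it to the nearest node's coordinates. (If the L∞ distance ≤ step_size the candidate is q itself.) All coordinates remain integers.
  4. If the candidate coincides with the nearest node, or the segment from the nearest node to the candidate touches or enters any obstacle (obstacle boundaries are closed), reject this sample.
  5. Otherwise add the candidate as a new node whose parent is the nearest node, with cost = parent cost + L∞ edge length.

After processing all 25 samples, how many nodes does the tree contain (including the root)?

1. q=(10,11) nearest=0 d=10 new=(6,6) → blocked by [2,6]×[4,10], reject
2. q=(19,0) nearest=0 d=18 new=(6,0) → add node 1 parent=0 cost=5
3. q=(10,15) nearest=0 d=14 new=(6,6) → blocked by [2,6]×[4,10], reject
4. q=(22,29) nearest=0 d=28 new=(6,6) → blocked by [2,6]×[4,10], reject
5. q=(2,39) nearest=0 d=38 new=(2,6) → blocked by [2,6]×[4,10], reject
6. q=(10,37) nearest=0 d=36 new=(6,6) → blocked by [2,6]×[4,10], reject
7. q=(11,12) nearest=0 d=11 new=(6,6) → blocked by [2,6]×[4,10], reject
8. q=(12,2) nearest=1 d=6 new=(11,2) → add node 2 parent=1 cost=10
9. q=(12,34) nearest=2 d=32 new=(12,7) → add node 3 parent=2 cost=15
10. q=(29,20) nearest=3 d=17 new=(17,12) → add node 4 parent=3 cost=20
11. q=(9,3) nearest=2 d=2 new=(9,3) → add node 5 parent=2 cost=12
12. q=(23,38) nearest=4 d=26 new=(22,17) → add node 6 parent=4 cost=25
13. q=(10,23) nearest=4 d=11 new=(12,17) → blocked by [12,14]×[13,17], reject
14. q=(2,17) nearest=3 d=10 new=(7,12) → blocked by [8,11]×[11,13], reject
15. q=(12,32) nearest=6 d=15 new=(17,22) → add node 7 parent=6 cost=30
16. q=(12,33) nearest=7 d=11 new=(12,27) → add node 8 parent=7 cost=35
17. q=(18,39) nearest=8 d=12 new=(17,32) → add node 9 parent=8 cost=40
18. q=(9,23) nearest=8 d=4 new=(9,23) → add node 10 parent=8 cost=39
19. q=(9,19) nearest=10 d=4 new=(9,19) → add node 11 parent=10 cost=43
20. q=(28,23) nearest=6 d=6 new=(27,22) → add node 12 parent=6 cost=30
21. q=(15,36) nearest=9 d=4 new=(15,36) → add node 13 parent=9 cost=44
22. q=(16,29) nearest=9 d=3 new=(16,29) → add node 14 parent=9 cost=43
23. q=(29,15) nearest=6 d=7 new=(27,15) → add node 15 parent=6 cost=30
24. q=(17,22) nearest=7 d=0 → coincident, reject
25. q=(3,6) nearest=0 d=5 new=(3,6) → blocked by [2,6]×[4,10], reject

Node count: 16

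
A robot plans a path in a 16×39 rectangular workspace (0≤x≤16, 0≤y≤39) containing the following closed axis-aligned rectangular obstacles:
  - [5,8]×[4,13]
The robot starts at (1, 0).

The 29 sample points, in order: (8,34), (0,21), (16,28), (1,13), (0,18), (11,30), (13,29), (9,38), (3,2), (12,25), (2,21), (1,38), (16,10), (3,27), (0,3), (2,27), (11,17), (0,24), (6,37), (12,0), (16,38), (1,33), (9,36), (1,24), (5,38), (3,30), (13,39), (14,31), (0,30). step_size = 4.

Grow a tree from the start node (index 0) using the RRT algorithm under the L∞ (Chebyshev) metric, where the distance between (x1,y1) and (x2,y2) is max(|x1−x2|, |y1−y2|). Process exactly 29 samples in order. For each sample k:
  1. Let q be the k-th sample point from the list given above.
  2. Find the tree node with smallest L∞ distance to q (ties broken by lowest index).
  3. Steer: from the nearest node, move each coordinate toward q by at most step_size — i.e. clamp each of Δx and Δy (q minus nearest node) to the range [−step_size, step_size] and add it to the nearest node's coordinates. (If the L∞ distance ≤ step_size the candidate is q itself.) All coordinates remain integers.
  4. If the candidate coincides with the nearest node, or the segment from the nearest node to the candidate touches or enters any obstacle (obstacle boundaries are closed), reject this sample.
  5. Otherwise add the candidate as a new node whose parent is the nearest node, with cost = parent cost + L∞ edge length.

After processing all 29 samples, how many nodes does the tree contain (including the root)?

Node count: 27

1. q=(8,34) nearest=0 d=34 new=(5,4) → blocked by [5,8]×[4,13], reject
2. q=(0,21) nearest=0 d=21 new=(0,4) → add node 1 parent=0 cost=4
3. q=(16,28) nearest=1 d=24 new=(4,8) → add node 2 parent=1 cost=8
4. q=(1,13) nearest=2 d=5 new=(1,12) → add node 3 parent=2 cost=12
5. q=(0,18) nearest=3 d=6 new=(0,16) → add node 4 parent=3 cost=16
6. q=(11,30) nearest=4 d=14 new=(4,20) → add node 5 parent=4 cost=20
7. q=(13,29) nearest=5 d=9 new=(8,24) → add node 6 parent=5 cost=24
8. q=(9,38) nearest=6 d=14 new=(9,28) → add node 7 parent=6 cost=28
9. q=(3,2) nearest=0 d=2 new=(3,2) → add node 8 parent=0 cost=2
10. q=(12,25) nearest=7 d=3 new=(12,25) → add node 9 parent=7 cost=31
11. q=(2,21) nearest=5 d=2 new=(2,21) → add node 10 parent=5 cost=22
12. q=(1,38) nearest=7 d=10 new=(5,32) → add node 11 parent=7 cost=32
13. q=(16,10) nearest=2 d=12 new=(8,10) → blocked by [5,8]×[4,13], reject
14. q=(3,27) nearest=6 d=5 new=(4,27) → add node 12 parent=6 cost=28
15. q=(0,3) nearest=1 d=1 new=(0,3) → add node 13 parent=1 cost=5
16. q=(2,27) nearest=12 d=2 new=(2,27) → add node 14 parent=12 cost=30
17. q=(11,17) nearest=5 d=7 new=(8,17) → add node 15 parent=5 cost=24
18. q=(0,24) nearest=10 d=3 new=(0,24) → add node 16 parent=10 cost=25
19. q=(6,37) nearest=11 d=5 new=(6,36) → add node 17 parent=11 cost=36
20. q=(12,0) nearest=2 d=8 new=(8,4) → blocked by [5,8]×[4,13], reject
21. q=(16,38) nearest=7 d=10 new=(13,32) → add node 18 parent=7 cost=32
22. q=(1,33) nearest=11 d=4 new=(1,33) → add node 19 parent=11 cost=36
23. q=(9,36) nearest=17 d=3 new=(9,36) → add node 20 parent=17 cost=39
24. q=(1,24) nearest=16 d=1 new=(1,24) → add node 21 parent=16 cost=26
25. q=(5,38) nearest=17 d=2 new=(5,38) → add node 22 parent=17 cost=38
26. q=(3,30) nearest=11 d=2 new=(3,30) → add node 23 parent=11 cost=34
27. q=(13,39) nearest=20 d=4 new=(13,39) → add node 24 parent=20 cost=43
28. q=(14,31) nearest=18 d=1 new=(14,31) → add node 25 parent=18 cost=33
29. q=(0,30) nearest=14 d=3 new=(0,30) → add node 26 parent=14 cost=33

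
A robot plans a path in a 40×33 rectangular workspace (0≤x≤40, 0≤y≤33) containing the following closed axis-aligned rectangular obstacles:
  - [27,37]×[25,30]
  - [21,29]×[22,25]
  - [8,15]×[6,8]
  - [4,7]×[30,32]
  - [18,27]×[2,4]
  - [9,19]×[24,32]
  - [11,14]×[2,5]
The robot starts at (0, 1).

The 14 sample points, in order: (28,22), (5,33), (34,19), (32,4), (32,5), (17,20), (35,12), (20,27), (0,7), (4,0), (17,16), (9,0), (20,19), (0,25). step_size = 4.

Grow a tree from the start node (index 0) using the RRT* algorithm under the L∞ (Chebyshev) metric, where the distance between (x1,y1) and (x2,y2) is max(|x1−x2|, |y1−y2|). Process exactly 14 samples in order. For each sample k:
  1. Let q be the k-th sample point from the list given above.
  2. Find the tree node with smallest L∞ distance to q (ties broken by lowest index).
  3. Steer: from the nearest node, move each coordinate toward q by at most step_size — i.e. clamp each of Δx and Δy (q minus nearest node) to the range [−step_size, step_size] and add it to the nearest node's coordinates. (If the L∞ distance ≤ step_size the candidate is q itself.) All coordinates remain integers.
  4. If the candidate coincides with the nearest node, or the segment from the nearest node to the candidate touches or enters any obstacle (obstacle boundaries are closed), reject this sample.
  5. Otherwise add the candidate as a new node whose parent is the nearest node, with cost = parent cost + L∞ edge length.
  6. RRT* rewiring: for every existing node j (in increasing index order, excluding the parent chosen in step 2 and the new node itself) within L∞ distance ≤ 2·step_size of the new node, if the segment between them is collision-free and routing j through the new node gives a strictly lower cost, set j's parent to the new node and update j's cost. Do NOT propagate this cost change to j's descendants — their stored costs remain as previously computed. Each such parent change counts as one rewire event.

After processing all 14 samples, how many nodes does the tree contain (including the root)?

Node count: 14

1. q=(28,22) nearest=0 d=28 new=(4,5) → add node 1 parent=0 cost=4
2. q=(5,33) nearest=1 d=28 new=(5,9) → add node 2 parent=1 cost=8
3. q=(34,19) nearest=2 d=29 new=(9,13) → add node 3 parent=2 cost=12
4. q=(32,4) nearest=3 d=23 new=(13,9) → add node 4 parent=3 cost=16
5. q=(32,5) nearest=4 d=19 new=(17,5) → blocked by [8,15]×[6,8], reject
6. q=(17,20) nearest=3 d=8 new=(13,17) → add node 5 parent=3 cost=16
7. q=(35,12) nearest=4 d=22 new=(17,12) → add node 6 parent=4 cost=20
8. q=(20,27) nearest=5 d=10 new=(17,21) → add node 7 parent=5 cost=20
9. q=(0,7) nearest=1 d=4 new=(0,7) → add node 8 parent=1 cost=8
10. q=(4,0) nearest=0 d=4 new=(4,0) → add node 9 parent=0 cost=4
11. q=(17,16) nearest=5 d=4 new=(17,16) → add node 10 parent=5 cost=20
12. q=(9,0) nearest=1 d=5 new=(8,1) → add node 11 parent=1 cost=8
13. q=(20,19) nearest=7 d=3 new=(20,19) → add node 12 parent=7 cost=23
14. q=(0,25) nearest=3 d=12 new=(5,17) → add node 13 parent=3 cost=16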